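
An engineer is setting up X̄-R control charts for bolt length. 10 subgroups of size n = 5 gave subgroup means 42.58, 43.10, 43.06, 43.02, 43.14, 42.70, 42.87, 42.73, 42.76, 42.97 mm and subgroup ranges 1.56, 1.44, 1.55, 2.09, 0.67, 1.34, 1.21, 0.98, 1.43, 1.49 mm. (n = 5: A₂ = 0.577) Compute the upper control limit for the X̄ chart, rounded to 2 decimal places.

43.69

X̄̄ = (42.58 + 43.10 + 43.06 + 43.02 + 43.14 + 42.70 + 42.87 + 42.73 + 42.76 + 42.97) / 10 = 428.9300 / 10 = 42.8930
R̄ = (1.56 + 1.44 + 1.55 + 2.09 + 0.67 + 1.34 + 1.21 + 0.98 + 1.43 + 1.49) / 10 = 13.7600 / 10 = 1.3760
UCL = X̄̄ + A₂·R̄ = 42.8930 + 0.577 × 1.3760 = 43.6870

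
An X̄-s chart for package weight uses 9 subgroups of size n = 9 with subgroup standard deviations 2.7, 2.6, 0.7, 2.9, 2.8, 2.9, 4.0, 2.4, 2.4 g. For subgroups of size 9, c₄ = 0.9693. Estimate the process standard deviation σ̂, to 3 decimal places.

s̄ = (2.7 + 2.6 + 0.7 + 2.9 + 2.8 + 2.9 + 4.0 + 2.4 + 2.4) / 9 = 2.6000
σ̂ = s̄ / c₄ = 2.6000 / 0.9693 = 2.6823

2.682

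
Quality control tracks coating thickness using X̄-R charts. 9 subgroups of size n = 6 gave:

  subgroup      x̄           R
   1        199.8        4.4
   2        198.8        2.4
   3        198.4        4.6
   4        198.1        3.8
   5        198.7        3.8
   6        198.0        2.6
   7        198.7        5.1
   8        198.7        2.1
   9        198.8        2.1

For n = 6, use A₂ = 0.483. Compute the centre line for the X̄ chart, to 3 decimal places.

198.667

X̄̄ = (199.8 + 198.8 + 198.4 + 198.1 + 198.7 + 198.0 + 198.7 + 198.7 + 198.8) / 9 = 1788.0000 / 9 = 198.6667
CL = X̄̄ = 198.6667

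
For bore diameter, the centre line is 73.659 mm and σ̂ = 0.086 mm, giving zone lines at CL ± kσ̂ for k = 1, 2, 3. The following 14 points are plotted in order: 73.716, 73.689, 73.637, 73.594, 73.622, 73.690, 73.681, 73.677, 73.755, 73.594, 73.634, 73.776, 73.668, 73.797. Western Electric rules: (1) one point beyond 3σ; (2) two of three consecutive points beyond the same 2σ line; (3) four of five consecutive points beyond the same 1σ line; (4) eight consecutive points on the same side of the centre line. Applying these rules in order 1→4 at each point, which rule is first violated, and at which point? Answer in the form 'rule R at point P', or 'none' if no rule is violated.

none

Zone of each point (C = within 1σ̂, B = 1σ̂–2σ̂, A = 2σ̂–3σ̂, * = beyond 3σ̂; sign = side of CL): 1:+C, 2:+C, 3:-C, 4:-C, 5:-C, 6:+C, 7:+C, 8:+C, 9:+B, 10:-C, 11:-C, 12:+B, 13:+C, 14:+B
No rule fires across all 14 points.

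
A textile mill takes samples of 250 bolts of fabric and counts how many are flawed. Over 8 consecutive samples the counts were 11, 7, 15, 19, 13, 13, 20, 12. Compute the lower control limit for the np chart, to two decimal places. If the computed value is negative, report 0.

2.94

p̄ = Σdᵢ / (k·n) = 110 / (8 × 250) = 0.05500
LCL = np̄ − 3·√(np̄(1−p̄)) = 13.7500 − 3 × 3.6047 = 2.9359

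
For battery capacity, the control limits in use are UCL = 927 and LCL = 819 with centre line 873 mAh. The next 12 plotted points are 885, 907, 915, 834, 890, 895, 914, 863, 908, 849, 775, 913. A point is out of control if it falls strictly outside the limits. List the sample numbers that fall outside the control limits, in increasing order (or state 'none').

11

Compare each point to [819, 927]: sample 11 = 775 < LCL.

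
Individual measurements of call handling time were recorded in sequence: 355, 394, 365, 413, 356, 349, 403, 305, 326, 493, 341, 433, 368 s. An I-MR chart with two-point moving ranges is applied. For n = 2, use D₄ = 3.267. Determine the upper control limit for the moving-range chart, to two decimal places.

225.70

Moving ranges: 39, 29, 48, 57, 7, 54, 98, 21, 167, 152, 92, 65; M̄R̄ = 829.0000 / 12 = 69.0833
UCL_MR = D₄·M̄R̄ = 3.267 × 69.0833 = 225.6952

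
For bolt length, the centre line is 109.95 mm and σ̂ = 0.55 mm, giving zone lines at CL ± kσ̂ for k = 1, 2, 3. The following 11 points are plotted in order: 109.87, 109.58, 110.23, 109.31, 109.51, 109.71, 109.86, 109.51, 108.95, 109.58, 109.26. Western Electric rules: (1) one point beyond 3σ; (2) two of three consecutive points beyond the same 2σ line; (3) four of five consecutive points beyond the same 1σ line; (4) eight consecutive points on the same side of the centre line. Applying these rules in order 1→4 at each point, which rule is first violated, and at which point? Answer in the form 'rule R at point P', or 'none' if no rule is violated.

rule 4 at point 11

Zone of each point (C = within 1σ̂, B = 1σ̂–2σ̂, A = 2σ̂–3σ̂, * = beyond 3σ̂; sign = side of CL): 1:-C, 2:-C, 3:+C, 4:-B, 5:-C, 6:-C, 7:-C, 8:-C, 9:-B, 10:-C, 11:-B
Rule 4 (eight consecutive points on the same side of the centre line) is satisfied at point 11.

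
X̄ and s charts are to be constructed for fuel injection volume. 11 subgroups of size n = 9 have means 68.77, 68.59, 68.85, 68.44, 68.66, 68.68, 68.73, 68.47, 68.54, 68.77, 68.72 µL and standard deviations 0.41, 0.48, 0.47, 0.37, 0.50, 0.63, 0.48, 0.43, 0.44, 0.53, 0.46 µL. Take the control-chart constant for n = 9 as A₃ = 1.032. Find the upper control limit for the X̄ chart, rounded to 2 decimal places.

X̄̄ = (68.77 + 68.59 + 68.85 + 68.44 + 68.66 + 68.68 + 68.73 + 68.47 + 68.54 + 68.77 + 68.72) / 11 = 68.6564
s̄ = (0.41 + 0.48 + 0.47 + 0.37 + 0.50 + 0.63 + 0.48 + 0.43 + 0.44 + 0.53 + 0.46) / 11 = 0.4727
UCL = X̄̄ + A₃·s̄ = 68.6564 + 1.032 × 0.4727 = 69.1442

69.14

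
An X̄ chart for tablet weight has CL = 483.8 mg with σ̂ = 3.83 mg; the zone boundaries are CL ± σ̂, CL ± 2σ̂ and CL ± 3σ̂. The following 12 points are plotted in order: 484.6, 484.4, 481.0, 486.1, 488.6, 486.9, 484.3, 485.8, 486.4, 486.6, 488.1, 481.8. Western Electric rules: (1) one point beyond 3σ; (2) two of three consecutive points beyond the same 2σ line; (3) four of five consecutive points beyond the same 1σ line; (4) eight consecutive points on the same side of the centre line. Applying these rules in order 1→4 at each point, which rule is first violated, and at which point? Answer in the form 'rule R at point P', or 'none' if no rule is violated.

Zone of each point (C = within 1σ̂, B = 1σ̂–2σ̂, A = 2σ̂–3σ̂, * = beyond 3σ̂; sign = side of CL): 1:+C, 2:+C, 3:-C, 4:+C, 5:+B, 6:+C, 7:+C, 8:+C, 9:+C, 10:+C, 11:+B, 12:-C
Rule 4 (eight consecutive points on the same side of the centre line) is satisfied at point 11.

rule 4 at point 11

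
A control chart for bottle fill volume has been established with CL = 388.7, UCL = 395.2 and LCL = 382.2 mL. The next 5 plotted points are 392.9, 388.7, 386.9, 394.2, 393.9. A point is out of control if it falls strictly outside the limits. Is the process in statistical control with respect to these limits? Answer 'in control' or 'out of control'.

in control

All 5 points lie within [382.2, 395.2].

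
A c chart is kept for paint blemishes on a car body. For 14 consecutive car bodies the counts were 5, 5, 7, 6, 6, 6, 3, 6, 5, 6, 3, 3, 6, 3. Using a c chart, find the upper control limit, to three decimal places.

c̄ = (5 + 5 + 7 + 6 + 6 + 6 + 3 + 6 + 5 + 6 + 3 + 3 + 6 + 3) / 14 = 70 / 14 = 5.0000
UCL = c̄ + 3√c̄ = 5.0000 + 3 × √5.0000 = 5.0000 + 3 × 2.2361 = 11.7082

11.708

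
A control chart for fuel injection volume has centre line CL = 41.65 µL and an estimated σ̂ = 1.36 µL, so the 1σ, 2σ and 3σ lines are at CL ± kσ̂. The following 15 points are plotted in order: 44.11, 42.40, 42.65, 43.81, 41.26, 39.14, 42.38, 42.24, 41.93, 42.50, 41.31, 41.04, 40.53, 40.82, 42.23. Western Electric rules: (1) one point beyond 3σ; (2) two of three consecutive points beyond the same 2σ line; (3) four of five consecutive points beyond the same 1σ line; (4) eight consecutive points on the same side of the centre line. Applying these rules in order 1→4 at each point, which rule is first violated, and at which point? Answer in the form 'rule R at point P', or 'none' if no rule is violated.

Zone of each point (C = within 1σ̂, B = 1σ̂–2σ̂, A = 2σ̂–3σ̂, * = beyond 3σ̂; sign = side of CL): 1:+B, 2:+C, 3:+C, 4:+B, 5:-C, 6:-B, 7:+C, 8:+C, 9:+C, 10:+C, 11:-C, 12:-C, 13:-C, 14:-C, 15:+C
No rule fires across all 15 points.

none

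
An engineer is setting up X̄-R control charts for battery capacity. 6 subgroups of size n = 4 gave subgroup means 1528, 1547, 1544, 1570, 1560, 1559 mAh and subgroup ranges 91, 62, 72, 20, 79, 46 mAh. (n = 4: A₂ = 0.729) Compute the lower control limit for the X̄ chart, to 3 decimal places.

X̄̄ = (1528 + 1547 + 1544 + 1570 + 1560 + 1559) / 6 = 9308.0000 / 6 = 1551.3333
R̄ = (91 + 62 + 72 + 20 + 79 + 46) / 6 = 370.0000 / 6 = 61.6667
LCL = X̄̄ − A₂·R̄ = 1551.3333 − 0.729 × 61.6667 = 1506.3783

1506.378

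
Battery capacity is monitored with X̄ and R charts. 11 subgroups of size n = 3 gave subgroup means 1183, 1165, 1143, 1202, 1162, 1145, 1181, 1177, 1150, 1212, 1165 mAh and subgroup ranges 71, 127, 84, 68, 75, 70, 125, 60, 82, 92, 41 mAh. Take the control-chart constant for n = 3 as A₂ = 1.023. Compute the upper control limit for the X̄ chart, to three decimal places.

X̄̄ = (1183 + 1165 + 1143 + 1202 + 1162 + 1145 + 1181 + 1177 + 1150 + 1212 + 1165) / 11 = 12885.0000 / 11 = 1171.3636
R̄ = (71 + 127 + 84 + 68 + 75 + 70 + 125 + 60 + 82 + 92 + 41) / 11 = 895.0000 / 11 = 81.3636
UCL = X̄̄ + A₂·R̄ = 1171.3636 + 1.023 × 81.3636 = 1254.5986

1254.599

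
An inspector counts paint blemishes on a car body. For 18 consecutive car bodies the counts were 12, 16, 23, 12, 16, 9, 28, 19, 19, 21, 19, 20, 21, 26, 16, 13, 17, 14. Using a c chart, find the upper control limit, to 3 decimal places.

30.502

c̄ = (12 + 16 + 23 + 12 + 16 + 9 + 28 + 19 + 19 + 21 + 19 + 20 + 21 + 26 + 16 + 13 + 17 + 14) / 18 = 321 / 18 = 17.8333
UCL = c̄ + 3√c̄ = 17.8333 + 3 × √17.8333 = 17.8333 + 3 × 4.2230 = 30.5022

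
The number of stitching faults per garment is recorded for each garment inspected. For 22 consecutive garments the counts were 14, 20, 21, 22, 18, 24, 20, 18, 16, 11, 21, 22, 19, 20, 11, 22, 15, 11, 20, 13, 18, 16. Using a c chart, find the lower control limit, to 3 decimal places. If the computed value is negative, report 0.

c̄ = (14 + 20 + 21 + 22 + 18 + 24 + 20 + 18 + 16 + 11 + 21 + 22 + 19 + 20 + 11 + 22 + 15 + 11 + 20 + 13 + 18 + 16) / 22 = 392 / 22 = 17.8182
LCL = c̄ − 3√c̄ = 17.8182 − 3 × 4.2212 = 5.1547

5.155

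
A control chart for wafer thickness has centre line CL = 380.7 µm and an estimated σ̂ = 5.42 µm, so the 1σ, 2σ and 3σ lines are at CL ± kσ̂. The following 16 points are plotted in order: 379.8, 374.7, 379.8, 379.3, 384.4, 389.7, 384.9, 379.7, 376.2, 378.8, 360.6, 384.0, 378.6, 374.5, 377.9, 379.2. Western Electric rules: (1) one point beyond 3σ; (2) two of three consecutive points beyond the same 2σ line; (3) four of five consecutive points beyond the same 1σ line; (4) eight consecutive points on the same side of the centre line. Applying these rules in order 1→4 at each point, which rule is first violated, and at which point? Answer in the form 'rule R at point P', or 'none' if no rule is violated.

rule 1 at point 11

Zone of each point (C = within 1σ̂, B = 1σ̂–2σ̂, A = 2σ̂–3σ̂, * = beyond 3σ̂; sign = side of CL): 1:-C, 2:-B, 3:-C, 4:-C, 5:+C, 6:+B, 7:+C, 8:-C, 9:-C, 10:-C, 11:-*, 12:+C, 13:-C, 14:-B, 15:-C, 16:-C
Rule 1 (one point beyond the 3σ limits) is satisfied at point 11.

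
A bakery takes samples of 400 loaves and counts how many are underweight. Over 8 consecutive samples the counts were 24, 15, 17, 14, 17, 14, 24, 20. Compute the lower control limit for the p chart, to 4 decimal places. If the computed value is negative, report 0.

p̄ = Σdᵢ / (k·n) = 145 / (8 × 400) = 0.04531
LCL = p̄ − 3·√(p̄(1−p̄)/n) = 0.04531 − 3 × 0.01040 = 0.01411

0.0141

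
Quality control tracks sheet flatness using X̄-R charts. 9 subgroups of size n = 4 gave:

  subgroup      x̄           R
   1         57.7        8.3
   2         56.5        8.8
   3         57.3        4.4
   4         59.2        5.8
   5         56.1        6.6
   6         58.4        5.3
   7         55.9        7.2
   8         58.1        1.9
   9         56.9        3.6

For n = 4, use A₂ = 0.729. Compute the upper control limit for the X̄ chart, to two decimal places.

X̄̄ = (57.7 + 56.5 + 57.3 + 59.2 + 56.1 + 58.4 + 55.9 + 58.1 + 56.9) / 9 = 516.1000 / 9 = 57.3444
R̄ = (8.3 + 8.8 + 4.4 + 5.8 + 6.6 + 5.3 + 7.2 + 1.9 + 3.6) / 9 = 51.9000 / 9 = 5.7667
UCL = X̄̄ + A₂·R̄ = 57.3444 + 0.729 × 5.7667 = 61.5483

61.55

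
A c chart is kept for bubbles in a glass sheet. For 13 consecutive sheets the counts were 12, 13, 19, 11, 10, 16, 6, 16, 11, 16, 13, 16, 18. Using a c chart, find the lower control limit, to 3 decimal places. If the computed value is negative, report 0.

c̄ = (12 + 13 + 19 + 11 + 10 + 16 + 6 + 16 + 11 + 16 + 13 + 16 + 18) / 13 = 177 / 13 = 13.6154
LCL = c̄ − 3√c̄ = 13.6154 − 3 × 3.6899 = 2.5457

2.546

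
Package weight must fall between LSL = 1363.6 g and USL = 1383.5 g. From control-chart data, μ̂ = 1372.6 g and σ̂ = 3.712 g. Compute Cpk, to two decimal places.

0.81

Cpu = (USL − μ̂) / (3σ̂) = (1383.5 − 1372.6) / (3 × 3.712) = 0.9788; Cpl = (μ̂ − LSL) / (3σ̂) = (1372.6 − 1363.6) / (3 × 3.712) = 0.8082; Cpk = min(Cpu, Cpl) = 0.8082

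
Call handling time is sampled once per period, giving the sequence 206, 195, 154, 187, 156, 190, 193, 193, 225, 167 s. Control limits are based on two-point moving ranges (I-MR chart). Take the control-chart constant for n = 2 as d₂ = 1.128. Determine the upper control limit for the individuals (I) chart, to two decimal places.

X̄ = (206 + 195 + 154 + 187 + 156 + 190 + 193 + 193 + 225 + 167) / 10 = 186.6000
Moving ranges: 11, 41, 33, 31, 34, 3, 0, 32, 58; M̄R̄ = 243.0000 / 9 = 27.0000
UCL = X̄ + 3·M̄R̄/d₂ = 186.6000 + 3 × 27.0000 / 1.128 = 258.4085

258.41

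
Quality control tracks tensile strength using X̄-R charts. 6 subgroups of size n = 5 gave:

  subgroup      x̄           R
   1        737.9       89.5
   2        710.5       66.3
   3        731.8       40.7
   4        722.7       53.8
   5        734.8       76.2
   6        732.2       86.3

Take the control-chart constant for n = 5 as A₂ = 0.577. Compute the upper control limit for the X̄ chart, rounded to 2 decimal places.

768.01

X̄̄ = (737.9 + 710.5 + 731.8 + 722.7 + 734.8 + 732.2) / 6 = 4369.9000 / 6 = 728.3167
R̄ = (89.5 + 66.3 + 40.7 + 53.8 + 76.2 + 86.3) / 6 = 412.8000 / 6 = 68.8000
UCL = X̄̄ + A₂·R̄ = 728.3167 + 0.577 × 68.8000 = 768.0143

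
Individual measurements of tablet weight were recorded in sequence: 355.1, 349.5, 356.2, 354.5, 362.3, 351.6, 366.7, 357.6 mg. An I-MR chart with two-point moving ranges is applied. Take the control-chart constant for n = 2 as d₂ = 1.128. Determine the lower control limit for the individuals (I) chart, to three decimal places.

335.145

X̄ = (355.1 + 349.5 + 356.2 + 354.5 + 362.3 + 351.6 + 366.7 + 357.6) / 8 = 356.6875
Moving ranges: 5.6, 6.7, 1.7, 7.8, 10.7, 15.1, 9.1; M̄R̄ = 56.7000 / 7 = 8.1000
LCL = X̄ − 3·M̄R̄/d₂ = 356.6875 − 3 × 8.1000 / 1.128 = 335.1449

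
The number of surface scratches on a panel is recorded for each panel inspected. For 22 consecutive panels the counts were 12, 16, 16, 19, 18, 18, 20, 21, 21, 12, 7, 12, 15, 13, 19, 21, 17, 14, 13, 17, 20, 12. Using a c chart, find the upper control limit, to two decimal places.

c̄ = (12 + 16 + 16 + 19 + 18 + 18 + 20 + 21 + 21 + 12 + 7 + 12 + 15 + 13 + 19 + 21 + 17 + 14 + 13 + 17 + 20 + 12) / 22 = 353 / 22 = 16.0455
UCL = c̄ + 3√c̄ = 16.0455 + 3 × √16.0455 = 16.0455 + 3 × 4.0057 = 28.0625

28.06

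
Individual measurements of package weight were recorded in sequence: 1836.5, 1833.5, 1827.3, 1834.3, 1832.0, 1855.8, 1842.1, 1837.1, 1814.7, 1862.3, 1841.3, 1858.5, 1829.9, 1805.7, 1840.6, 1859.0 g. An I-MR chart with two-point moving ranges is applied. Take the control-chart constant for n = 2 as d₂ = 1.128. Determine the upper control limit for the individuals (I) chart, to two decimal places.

1886.97

X̄ = (1836.5 + 1833.5 + 1827.3 + 1834.3 + 1832.0 + 1855.8 + 1842.1 + 1837.1 + 1814.7 + 1862.3 + 1841.3 + 1858.5 + 1829.9 + 1805.7 + 1840.6 + 1859.0) / 16 = 1838.1625
Moving ranges: 3.0, 6.2, 7.0, 2.3, 23.8, 13.7, 5.0, 22.4, 47.6, 21.0, 17.2, 28.6, 24.2, 34.9, 18.4; M̄R̄ = 275.3000 / 15 = 18.3533
UCL = X̄ + 3·M̄R̄/d₂ = 1838.1625 + 3 × 18.3533 / 1.128 = 1886.9746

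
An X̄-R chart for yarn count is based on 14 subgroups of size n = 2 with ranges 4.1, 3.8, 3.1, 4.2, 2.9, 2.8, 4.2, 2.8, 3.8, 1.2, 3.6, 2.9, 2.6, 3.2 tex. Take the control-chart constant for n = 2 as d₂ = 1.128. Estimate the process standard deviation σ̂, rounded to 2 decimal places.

R̄ = (4.1 + 3.8 + 3.1 + 4.2 + 2.9 + 2.8 + 4.2 + 2.8 + 3.8 + 1.2 + 3.6 + 2.9 + 2.6 + 3.2) / 14 = 3.2286
σ̂ = R̄ / d₂ = 3.2286 / 1.128 = 2.8622

2.86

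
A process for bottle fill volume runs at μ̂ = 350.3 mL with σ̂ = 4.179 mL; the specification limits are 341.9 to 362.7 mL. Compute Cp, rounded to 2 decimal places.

Cp = (USL − LSL) / (6σ̂) = (362.7 − 341.9) / (6 × 4.179) = 20.8000 / 25.0740 = 0.8295

0.83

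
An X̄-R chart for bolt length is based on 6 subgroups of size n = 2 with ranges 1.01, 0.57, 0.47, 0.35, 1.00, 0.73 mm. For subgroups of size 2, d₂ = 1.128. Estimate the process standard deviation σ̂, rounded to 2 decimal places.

R̄ = (1.01 + 0.57 + 0.47 + 0.35 + 1.00 + 0.73) / 6 = 0.6883
σ̂ = R̄ / d₂ = 0.6883 / 1.128 = 0.6102

0.61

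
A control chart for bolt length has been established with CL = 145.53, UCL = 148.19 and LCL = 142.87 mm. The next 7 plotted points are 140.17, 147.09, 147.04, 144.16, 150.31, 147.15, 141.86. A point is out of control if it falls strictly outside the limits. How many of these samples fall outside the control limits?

3

Compare each point to [142.87, 148.19]: sample 1 = 140.17 < LCL; sample 5 = 150.31 > UCL; sample 7 = 141.86 < LCL.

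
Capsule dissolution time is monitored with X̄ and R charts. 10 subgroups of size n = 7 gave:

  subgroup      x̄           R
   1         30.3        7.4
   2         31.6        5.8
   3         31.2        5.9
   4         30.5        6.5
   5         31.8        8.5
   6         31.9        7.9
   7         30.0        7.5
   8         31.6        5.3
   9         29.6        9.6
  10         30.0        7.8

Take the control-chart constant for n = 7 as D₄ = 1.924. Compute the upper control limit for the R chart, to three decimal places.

13.891

R̄ = (7.4 + 5.8 + 5.9 + 6.5 + 8.5 + 7.9 + 7.5 + 5.3 + 9.6 + 7.8) / 10 = 72.2000 / 10 = 7.2200
UCL_R = D₄·R̄ = 1.924 × 7.2200 = 13.8913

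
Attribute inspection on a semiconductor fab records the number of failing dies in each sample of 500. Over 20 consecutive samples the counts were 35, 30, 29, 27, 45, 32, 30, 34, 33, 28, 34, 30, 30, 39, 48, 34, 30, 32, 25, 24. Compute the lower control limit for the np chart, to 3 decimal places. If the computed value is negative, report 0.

p̄ = Σdᵢ / (k·n) = 649 / (20 × 500) = 0.06490
LCL = np̄ − 3·√(np̄(1−p̄)) = 32.4500 − 3 × 5.5085 = 15.9244

15.924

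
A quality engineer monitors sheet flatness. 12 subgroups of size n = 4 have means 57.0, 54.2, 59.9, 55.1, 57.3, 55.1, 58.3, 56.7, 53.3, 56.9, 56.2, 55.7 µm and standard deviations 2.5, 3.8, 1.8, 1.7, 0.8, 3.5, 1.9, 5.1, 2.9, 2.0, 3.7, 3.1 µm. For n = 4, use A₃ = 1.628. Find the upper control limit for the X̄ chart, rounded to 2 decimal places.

X̄̄ = (57.0 + 54.2 + 59.9 + 55.1 + 57.3 + 55.1 + 58.3 + 56.7 + 53.3 + 56.9 + 56.2 + 55.7) / 12 = 56.3083
s̄ = (2.5 + 3.8 + 1.8 + 1.7 + 0.8 + 3.5 + 1.9 + 5.1 + 2.9 + 2.0 + 3.7 + 3.1) / 12 = 2.7333
UCL = X̄̄ + A₃·s̄ = 56.3083 + 1.628 × 2.7333 = 60.7582

60.76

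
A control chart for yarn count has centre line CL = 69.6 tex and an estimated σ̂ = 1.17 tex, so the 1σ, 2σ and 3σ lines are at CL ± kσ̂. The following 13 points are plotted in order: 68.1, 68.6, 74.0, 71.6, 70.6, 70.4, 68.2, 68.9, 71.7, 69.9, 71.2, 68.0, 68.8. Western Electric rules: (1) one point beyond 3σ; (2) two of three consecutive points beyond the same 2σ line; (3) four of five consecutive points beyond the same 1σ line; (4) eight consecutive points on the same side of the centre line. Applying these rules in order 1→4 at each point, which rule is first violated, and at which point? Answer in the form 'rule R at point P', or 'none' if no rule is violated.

Zone of each point (C = within 1σ̂, B = 1σ̂–2σ̂, A = 2σ̂–3σ̂, * = beyond 3σ̂; sign = side of CL): 1:-B, 2:-C, 3:+*, 4:+B, 5:+C, 6:+C, 7:-B, 8:-C, 9:+B, 10:+C, 11:+B, 12:-B, 13:-C
Rule 1 (one point beyond the 3σ limits) is satisfied at point 3.

rule 1 at point 3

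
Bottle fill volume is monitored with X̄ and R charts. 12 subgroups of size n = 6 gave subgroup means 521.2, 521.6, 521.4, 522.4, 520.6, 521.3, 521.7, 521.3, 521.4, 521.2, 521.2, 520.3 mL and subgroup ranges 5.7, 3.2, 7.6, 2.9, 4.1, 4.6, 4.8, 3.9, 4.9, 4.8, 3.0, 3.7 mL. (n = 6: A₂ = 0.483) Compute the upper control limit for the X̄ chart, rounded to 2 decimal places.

523.44

X̄̄ = (521.2 + 521.6 + 521.4 + 522.4 + 520.6 + 521.3 + 521.7 + 521.3 + 521.4 + 521.2 + 521.2 + 520.3) / 12 = 6255.6000 / 12 = 521.3000
R̄ = (5.7 + 3.2 + 7.6 + 2.9 + 4.1 + 4.6 + 4.8 + 3.9 + 4.9 + 4.8 + 3.0 + 3.7) / 12 = 53.2000 / 12 = 4.4333
UCL = X̄̄ + A₂·R̄ = 521.3000 + 0.483 × 4.4333 = 523.4413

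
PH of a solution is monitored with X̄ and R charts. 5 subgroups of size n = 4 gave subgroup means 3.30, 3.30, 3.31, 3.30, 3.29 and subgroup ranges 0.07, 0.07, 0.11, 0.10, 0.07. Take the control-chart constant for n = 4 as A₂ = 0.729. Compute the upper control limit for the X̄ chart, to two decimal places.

3.36

X̄̄ = (3.30 + 3.30 + 3.31 + 3.30 + 3.29) / 5 = 16.5000 / 5 = 3.3000
R̄ = (0.07 + 0.07 + 0.11 + 0.10 + 0.07) / 5 = 0.4200 / 5 = 0.0840
UCL = X̄̄ + A₂·R̄ = 3.3000 + 0.729 × 0.0840 = 3.3612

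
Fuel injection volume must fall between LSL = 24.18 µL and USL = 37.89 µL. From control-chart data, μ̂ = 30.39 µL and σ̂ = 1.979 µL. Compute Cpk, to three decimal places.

1.046

Cpu = (USL − μ̂) / (3σ̂) = (37.89 − 30.39) / (3 × 1.979) = 1.2633; Cpl = (μ̂ − LSL) / (3σ̂) = (30.39 − 24.18) / (3 × 1.979) = 1.0460; Cpk = min(Cpu, Cpl) = 1.0460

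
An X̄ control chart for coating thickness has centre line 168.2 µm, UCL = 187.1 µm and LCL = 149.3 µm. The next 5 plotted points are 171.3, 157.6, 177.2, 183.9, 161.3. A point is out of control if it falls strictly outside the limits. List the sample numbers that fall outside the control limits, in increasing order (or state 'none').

All 5 points lie within [149.3, 187.1].

none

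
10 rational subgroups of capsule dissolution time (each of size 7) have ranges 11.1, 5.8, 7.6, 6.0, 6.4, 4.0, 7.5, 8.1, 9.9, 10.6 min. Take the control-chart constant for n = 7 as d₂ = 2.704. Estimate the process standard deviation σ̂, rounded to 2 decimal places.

2.85

R̄ = (11.1 + 5.8 + 7.6 + 6.0 + 6.4 + 4.0 + 7.5 + 8.1 + 9.9 + 10.6) / 10 = 7.7000
σ̂ = R̄ / d₂ = 7.7000 / 2.704 = 2.8476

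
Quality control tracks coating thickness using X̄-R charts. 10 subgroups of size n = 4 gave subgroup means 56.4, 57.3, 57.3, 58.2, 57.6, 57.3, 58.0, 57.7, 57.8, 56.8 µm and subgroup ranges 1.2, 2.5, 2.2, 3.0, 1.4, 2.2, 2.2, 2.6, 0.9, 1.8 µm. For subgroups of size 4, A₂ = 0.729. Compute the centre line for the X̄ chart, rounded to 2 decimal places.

X̄̄ = (56.4 + 57.3 + 57.3 + 58.2 + 57.6 + 57.3 + 58.0 + 57.7 + 57.8 + 56.8) / 10 = 574.4000 / 10 = 57.4400
CL = X̄̄ = 57.4400

57.44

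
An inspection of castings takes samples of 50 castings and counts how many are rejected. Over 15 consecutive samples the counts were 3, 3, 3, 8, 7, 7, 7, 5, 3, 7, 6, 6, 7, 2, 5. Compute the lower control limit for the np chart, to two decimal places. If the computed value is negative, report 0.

0.00

p̄ = Σdᵢ / (k·n) = 79 / (15 × 50) = 0.10533
LCL = np̄ − 3·√(np̄(1−p̄)) = 5.2667 − 3 × 2.1707 = -1.2454 → 0 (negative, so LCL = 0)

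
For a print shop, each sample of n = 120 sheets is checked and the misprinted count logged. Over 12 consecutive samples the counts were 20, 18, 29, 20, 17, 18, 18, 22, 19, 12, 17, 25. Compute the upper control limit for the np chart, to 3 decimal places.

31.728

p̄ = Σdᵢ / (k·n) = 235 / (12 × 120) = 0.16319
UCL = np̄ + 3·√(np̄(1−p̄)) = 19.5833 + 3 × √(19.5833×0.83681) = 19.5833 + 3 × 4.0481 = 31.7278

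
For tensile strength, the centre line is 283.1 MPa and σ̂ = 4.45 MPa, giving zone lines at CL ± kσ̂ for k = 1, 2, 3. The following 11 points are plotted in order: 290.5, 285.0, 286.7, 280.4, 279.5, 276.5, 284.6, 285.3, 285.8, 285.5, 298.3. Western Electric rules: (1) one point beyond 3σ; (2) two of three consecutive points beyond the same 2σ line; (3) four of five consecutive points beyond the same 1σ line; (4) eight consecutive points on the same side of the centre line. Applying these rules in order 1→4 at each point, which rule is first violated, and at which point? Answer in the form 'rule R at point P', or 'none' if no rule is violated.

rule 1 at point 11

Zone of each point (C = within 1σ̂, B = 1σ̂–2σ̂, A = 2σ̂–3σ̂, * = beyond 3σ̂; sign = side of CL): 1:+B, 2:+C, 3:+C, 4:-C, 5:-C, 6:-B, 7:+C, 8:+C, 9:+C, 10:+C, 11:+*
Rule 1 (one point beyond the 3σ limits) is satisfied at point 11.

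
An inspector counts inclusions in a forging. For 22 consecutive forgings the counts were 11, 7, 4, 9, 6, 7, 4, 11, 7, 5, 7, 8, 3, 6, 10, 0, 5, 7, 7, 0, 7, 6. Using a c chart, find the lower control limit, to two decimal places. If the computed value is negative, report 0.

0.00

c̄ = (11 + 7 + 4 + 9 + 6 + 7 + 4 + 11 + 7 + 5 + 7 + 8 + 3 + 6 + 10 + 0 + 5 + 7 + 7 + 0 + 7 + 6) / 22 = 137 / 22 = 6.2273
LCL = c̄ − 3√c̄ = 6.2273 − 3 × 2.4955 = -1.2591 → 0 (cannot be negative)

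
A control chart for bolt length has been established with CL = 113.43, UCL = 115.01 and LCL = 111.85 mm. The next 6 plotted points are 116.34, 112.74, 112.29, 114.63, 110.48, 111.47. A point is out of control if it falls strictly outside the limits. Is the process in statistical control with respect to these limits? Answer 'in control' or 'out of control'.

out of control

Compare each point to [111.85, 115.01]: sample 1 = 116.34 > UCL; sample 5 = 110.48 < LCL; sample 6 = 111.47 < LCL.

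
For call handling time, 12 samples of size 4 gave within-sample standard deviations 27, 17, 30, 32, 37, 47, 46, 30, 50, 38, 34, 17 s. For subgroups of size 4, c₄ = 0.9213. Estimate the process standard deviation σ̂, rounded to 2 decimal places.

36.63

s̄ = (27 + 17 + 30 + 32 + 37 + 47 + 46 + 30 + 50 + 38 + 34 + 17) / 12 = 33.7500
σ̂ = s̄ / c₄ = 33.7500 / 0.9213 = 36.6330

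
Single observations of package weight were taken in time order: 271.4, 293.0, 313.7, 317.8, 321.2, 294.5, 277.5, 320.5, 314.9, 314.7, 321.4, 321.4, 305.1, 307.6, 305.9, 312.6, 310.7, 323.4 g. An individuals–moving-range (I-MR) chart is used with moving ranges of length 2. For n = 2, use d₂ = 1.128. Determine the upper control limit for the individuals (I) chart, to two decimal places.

X̄ = (271.4 + 293.0 + 313.7 + 317.8 + 321.2 + 294.5 + 277.5 + 320.5 + 314.9 + 314.7 + 321.4 + 321.4 + 305.1 + 307.6 + 305.9 + 312.6 + 310.7 + 323.4) / 18 = 308.1833
Moving ranges: 21.6, 20.7, 4.1, 3.4, 26.7, 17.0, 43.0, 5.6, 0.2, 6.7, 0.0, 16.3, 2.5, 1.7, 6.7, 1.9, 12.7; M̄R̄ = 190.8000 / 17 = 11.2235
UCL = X̄ + 3·M̄R̄/d₂ = 308.1833 + 3 × 11.2235 / 1.128 = 338.0331

338.03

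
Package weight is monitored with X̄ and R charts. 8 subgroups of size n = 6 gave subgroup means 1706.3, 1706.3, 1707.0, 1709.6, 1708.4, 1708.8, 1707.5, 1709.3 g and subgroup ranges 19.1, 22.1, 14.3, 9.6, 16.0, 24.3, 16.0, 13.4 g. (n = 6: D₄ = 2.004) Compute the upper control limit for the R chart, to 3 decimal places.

R̄ = (19.1 + 22.1 + 14.3 + 9.6 + 16.0 + 24.3 + 16.0 + 13.4) / 8 = 134.8000 / 8 = 16.8500
UCL_R = D₄·R̄ = 2.004 × 16.8500 = 33.7674

33.767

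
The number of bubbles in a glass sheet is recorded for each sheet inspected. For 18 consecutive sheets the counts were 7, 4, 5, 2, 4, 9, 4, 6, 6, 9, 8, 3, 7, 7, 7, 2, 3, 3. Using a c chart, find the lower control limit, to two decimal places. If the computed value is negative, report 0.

c̄ = (7 + 4 + 5 + 2 + 4 + 9 + 4 + 6 + 6 + 9 + 8 + 3 + 7 + 7 + 7 + 2 + 3 + 3) / 18 = 96 / 18 = 5.3333
LCL = c̄ − 3√c̄ = 5.3333 − 3 × 2.3094 = -1.5949 → 0 (cannot be negative)

0.00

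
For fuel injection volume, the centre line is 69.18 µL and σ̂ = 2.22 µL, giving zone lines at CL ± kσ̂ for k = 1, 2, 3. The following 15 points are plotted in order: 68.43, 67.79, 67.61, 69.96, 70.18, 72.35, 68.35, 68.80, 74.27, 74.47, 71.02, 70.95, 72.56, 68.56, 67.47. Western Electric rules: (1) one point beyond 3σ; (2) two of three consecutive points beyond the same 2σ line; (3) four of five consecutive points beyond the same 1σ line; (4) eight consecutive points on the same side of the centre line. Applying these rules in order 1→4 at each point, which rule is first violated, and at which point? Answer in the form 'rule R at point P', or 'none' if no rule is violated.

rule 2 at point 10

Zone of each point (C = within 1σ̂, B = 1σ̂–2σ̂, A = 2σ̂–3σ̂, * = beyond 3σ̂; sign = side of CL): 1:-C, 2:-C, 3:-C, 4:+C, 5:+C, 6:+B, 7:-C, 8:-C, 9:+A, 10:+A, 11:+C, 12:+C, 13:+B, 14:-C, 15:-C
Rule 2 (two of three consecutive points beyond the same 2σ limit) is satisfied at point 10.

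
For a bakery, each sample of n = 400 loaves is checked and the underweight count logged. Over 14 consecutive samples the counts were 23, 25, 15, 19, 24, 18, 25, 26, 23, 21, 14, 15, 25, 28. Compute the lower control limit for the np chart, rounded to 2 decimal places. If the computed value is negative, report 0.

p̄ = Σdᵢ / (k·n) = 301 / (14 × 400) = 0.05375
LCL = np̄ − 3·√(np̄(1−p̄)) = 21.5000 − 3 × 4.5105 = 7.9686

7.97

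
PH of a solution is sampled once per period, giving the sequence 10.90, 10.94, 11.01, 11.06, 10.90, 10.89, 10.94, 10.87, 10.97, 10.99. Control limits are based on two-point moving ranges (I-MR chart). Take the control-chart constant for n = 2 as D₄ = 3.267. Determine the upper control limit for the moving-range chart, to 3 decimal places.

Moving ranges: 0.04, 0.07, 0.05, 0.16, 0.01, 0.05, 0.07, 0.10, 0.02; M̄R̄ = 0.5700 / 9 = 0.0633
UCL_MR = D₄·M̄R̄ = 3.267 × 0.0633 = 0.2069

0.207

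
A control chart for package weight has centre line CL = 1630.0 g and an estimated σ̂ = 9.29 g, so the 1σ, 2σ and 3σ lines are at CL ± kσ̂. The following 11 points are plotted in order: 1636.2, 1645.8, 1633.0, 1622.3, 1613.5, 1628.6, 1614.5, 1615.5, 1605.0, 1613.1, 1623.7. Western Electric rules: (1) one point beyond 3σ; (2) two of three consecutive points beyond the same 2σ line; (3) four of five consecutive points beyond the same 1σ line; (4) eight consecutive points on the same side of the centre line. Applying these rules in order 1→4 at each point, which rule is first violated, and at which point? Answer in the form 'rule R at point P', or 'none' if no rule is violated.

rule 3 at point 9

Zone of each point (C = within 1σ̂, B = 1σ̂–2σ̂, A = 2σ̂–3σ̂, * = beyond 3σ̂; sign = side of CL): 1:+C, 2:+B, 3:+C, 4:-C, 5:-B, 6:-C, 7:-B, 8:-B, 9:-A, 10:-B, 11:-C
Rule 3 (four of five consecutive points beyond the same 1σ limit) is satisfied at point 9.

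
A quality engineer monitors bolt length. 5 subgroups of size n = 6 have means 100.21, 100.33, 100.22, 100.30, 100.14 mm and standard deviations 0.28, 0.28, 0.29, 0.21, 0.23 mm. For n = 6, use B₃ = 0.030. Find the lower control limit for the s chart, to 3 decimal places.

0.008

s̄ = (0.28 + 0.28 + 0.29 + 0.21 + 0.23) / 5 = 0.2580
LCL_s = B₃·s̄ = 0.030 × 0.2580 = 0.0077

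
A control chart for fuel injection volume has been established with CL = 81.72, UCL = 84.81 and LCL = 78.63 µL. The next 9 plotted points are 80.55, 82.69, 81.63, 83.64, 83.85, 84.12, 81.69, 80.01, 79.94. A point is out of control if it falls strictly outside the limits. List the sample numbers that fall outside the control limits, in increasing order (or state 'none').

none

All 9 points lie within [78.63, 84.81].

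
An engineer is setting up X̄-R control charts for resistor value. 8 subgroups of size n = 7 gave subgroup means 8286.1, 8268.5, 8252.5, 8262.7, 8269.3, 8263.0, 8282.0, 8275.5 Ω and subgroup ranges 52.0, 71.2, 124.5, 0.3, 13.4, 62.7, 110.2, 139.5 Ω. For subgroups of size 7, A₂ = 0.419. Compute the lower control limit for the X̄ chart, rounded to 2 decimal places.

X̄̄ = (8286.1 + 8268.5 + 8252.5 + 8262.7 + 8269.3 + 8263.0 + 8282.0 + 8275.5) / 8 = 66159.6000 / 8 = 8269.9500
R̄ = (52.0 + 71.2 + 124.5 + 0.3 + 13.4 + 62.7 + 110.2 + 139.5) / 8 = 573.8000 / 8 = 71.7250
LCL = X̄̄ − A₂·R̄ = 8269.9500 − 0.419 × 71.7250 = 8239.8972

8239.90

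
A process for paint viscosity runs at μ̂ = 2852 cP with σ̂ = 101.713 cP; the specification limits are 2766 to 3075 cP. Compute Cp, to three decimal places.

0.506

Cp = (USL − LSL) / (6σ̂) = (3075 − 2766) / (6 × 101.713) = 309.0000 / 610.2780 = 0.5063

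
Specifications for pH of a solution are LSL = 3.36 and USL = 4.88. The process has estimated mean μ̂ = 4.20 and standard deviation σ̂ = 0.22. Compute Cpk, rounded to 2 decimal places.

1.03

Cpu = (USL − μ̂) / (3σ̂) = (4.88 − 4.20) / (3 × 0.22) = 1.0303; Cpl = (μ̂ − LSL) / (3σ̂) = (4.20 − 3.36) / (3 × 0.22) = 1.2727; Cpk = min(Cpu, Cpl) = 1.0303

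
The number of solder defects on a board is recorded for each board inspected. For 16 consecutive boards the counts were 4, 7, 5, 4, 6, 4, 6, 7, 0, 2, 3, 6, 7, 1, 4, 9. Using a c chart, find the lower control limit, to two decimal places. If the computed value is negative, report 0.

0.00

c̄ = (4 + 7 + 5 + 4 + 6 + 4 + 6 + 7 + 0 + 2 + 3 + 6 + 7 + 1 + 4 + 9) / 16 = 75 / 16 = 4.6875
LCL = c̄ − 3√c̄ = 4.6875 − 3 × 2.1651 = -1.8077 → 0 (cannot be negative)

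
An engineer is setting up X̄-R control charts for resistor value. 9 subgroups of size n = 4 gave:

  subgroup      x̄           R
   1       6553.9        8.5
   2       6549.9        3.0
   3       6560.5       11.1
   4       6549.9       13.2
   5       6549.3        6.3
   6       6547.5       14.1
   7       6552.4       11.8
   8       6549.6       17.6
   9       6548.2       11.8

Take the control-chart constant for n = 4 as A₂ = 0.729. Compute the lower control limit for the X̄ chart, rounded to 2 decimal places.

X̄̄ = (6553.9 + 6549.9 + 6560.5 + 6549.9 + 6549.3 + 6547.5 + 6552.4 + 6549.6 + 6548.2) / 9 = 58961.2000 / 9 = 6551.2444
R̄ = (8.5 + 3.0 + 11.1 + 13.2 + 6.3 + 14.1 + 11.8 + 17.6 + 11.8) / 9 = 97.4000 / 9 = 10.8222
LCL = X̄̄ − A₂·R̄ = 6551.2444 − 0.729 × 10.8222 = 6543.3550

6543.36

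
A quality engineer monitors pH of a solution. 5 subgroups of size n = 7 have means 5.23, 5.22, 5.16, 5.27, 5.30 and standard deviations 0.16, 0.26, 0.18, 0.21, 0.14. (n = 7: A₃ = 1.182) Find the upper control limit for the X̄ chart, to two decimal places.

5.46

X̄̄ = (5.23 + 5.22 + 5.16 + 5.27 + 5.30) / 5 = 5.2360
s̄ = (0.16 + 0.26 + 0.18 + 0.21 + 0.14) / 5 = 0.1900
UCL = X̄̄ + A₃·s̄ = 5.2360 + 1.182 × 0.1900 = 5.4606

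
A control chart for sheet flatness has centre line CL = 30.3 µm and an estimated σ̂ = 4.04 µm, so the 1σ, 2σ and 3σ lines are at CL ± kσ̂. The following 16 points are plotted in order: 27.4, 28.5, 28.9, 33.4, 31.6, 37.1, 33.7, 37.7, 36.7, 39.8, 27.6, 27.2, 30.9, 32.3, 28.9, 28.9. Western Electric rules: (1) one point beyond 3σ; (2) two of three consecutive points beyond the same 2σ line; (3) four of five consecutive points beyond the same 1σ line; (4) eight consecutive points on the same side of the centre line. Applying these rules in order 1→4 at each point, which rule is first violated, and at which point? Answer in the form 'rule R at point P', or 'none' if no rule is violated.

Zone of each point (C = within 1σ̂, B = 1σ̂–2σ̂, A = 2σ̂–3σ̂, * = beyond 3σ̂; sign = side of CL): 1:-C, 2:-C, 3:-C, 4:+C, 5:+C, 6:+B, 7:+C, 8:+B, 9:+B, 10:+A, 11:-C, 12:-C, 13:+C, 14:+C, 15:-C, 16:-C
Rule 3 (four of five consecutive points beyond the same 1σ limit) is satisfied at point 10.

rule 3 at point 10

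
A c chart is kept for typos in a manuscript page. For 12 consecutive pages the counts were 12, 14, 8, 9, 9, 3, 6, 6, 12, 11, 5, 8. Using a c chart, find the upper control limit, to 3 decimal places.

17.373

c̄ = (12 + 14 + 8 + 9 + 9 + 3 + 6 + 6 + 12 + 11 + 5 + 8) / 12 = 103 / 12 = 8.5833
UCL = c̄ + 3√c̄ = 8.5833 + 3 × √8.5833 = 8.5833 + 3 × 2.9297 = 17.3725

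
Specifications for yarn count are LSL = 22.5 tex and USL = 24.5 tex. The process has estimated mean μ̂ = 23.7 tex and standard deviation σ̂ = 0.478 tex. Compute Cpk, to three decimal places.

Cpu = (USL − μ̂) / (3σ̂) = (24.5 − 23.7) / (3 × 0.478) = 0.5579; Cpl = (μ̂ − LSL) / (3σ̂) = (23.7 − 22.5) / (3 × 0.478) = 0.8368; Cpk = min(Cpu, Cpl) = 0.5579

0.558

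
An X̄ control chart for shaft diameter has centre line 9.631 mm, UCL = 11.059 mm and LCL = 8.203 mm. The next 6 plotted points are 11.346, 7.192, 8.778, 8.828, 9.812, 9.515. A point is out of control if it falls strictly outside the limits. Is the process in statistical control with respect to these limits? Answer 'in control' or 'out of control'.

Compare each point to [8.203, 11.059]: sample 1 = 11.346 > UCL; sample 2 = 7.192 < LCL.

out of control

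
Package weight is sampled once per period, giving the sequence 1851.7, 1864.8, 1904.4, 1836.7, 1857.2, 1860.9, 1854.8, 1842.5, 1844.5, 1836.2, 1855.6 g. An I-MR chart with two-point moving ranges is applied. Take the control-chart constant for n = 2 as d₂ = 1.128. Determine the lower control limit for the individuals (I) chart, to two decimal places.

1804.14

X̄ = (1851.7 + 1864.8 + 1904.4 + 1836.7 + 1857.2 + 1860.9 + 1854.8 + 1842.5 + 1844.5 + 1836.2 + 1855.6) / 11 = 1855.3909
Moving ranges: 13.1, 39.6, 67.7, 20.5, 3.7, 6.1, 12.3, 2.0, 8.3, 19.4; M̄R̄ = 192.7000 / 10 = 19.2700
LCL = X̄ − 3·M̄R̄/d₂ = 1855.3909 − 3 × 19.2700 / 1.128 = 1804.1409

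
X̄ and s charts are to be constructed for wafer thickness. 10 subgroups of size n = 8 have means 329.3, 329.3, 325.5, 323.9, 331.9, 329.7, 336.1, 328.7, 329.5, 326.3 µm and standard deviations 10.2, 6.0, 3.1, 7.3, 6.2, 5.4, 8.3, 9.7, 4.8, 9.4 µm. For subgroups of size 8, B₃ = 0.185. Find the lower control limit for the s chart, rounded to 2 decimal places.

s̄ = (10.2 + 6.0 + 3.1 + 7.3 + 6.2 + 5.4 + 8.3 + 9.7 + 4.8 + 9.4) / 10 = 7.0400
LCL_s = B₃·s̄ = 0.185 × 7.0400 = 1.3024

1.30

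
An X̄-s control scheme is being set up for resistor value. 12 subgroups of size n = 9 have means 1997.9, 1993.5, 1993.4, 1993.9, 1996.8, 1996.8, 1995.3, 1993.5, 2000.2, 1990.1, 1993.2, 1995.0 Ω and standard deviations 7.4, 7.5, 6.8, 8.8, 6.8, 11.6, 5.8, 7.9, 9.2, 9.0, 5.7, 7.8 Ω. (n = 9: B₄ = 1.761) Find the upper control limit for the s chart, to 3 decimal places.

13.839

s̄ = (7.4 + 7.5 + 6.8 + 8.8 + 6.8 + 11.6 + 5.8 + 7.9 + 9.2 + 9.0 + 5.7 + 7.8) / 12 = 7.8583
UCL_s = B₄·s̄ = 1.761 × 7.8583 = 13.8385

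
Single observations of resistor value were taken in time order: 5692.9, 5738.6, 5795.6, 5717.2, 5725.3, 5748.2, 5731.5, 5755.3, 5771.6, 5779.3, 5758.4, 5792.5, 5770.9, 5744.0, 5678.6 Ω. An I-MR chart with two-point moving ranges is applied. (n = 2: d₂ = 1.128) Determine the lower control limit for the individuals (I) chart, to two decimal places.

X̄ = (5692.9 + 5738.6 + 5795.6 + 5717.2 + 5725.3 + 5748.2 + 5731.5 + 5755.3 + 5771.6 + 5779.3 + 5758.4 + 5792.5 + 5770.9 + 5744.0 + 5678.6) / 15 = 5746.6600
Moving ranges: 45.7, 57.0, 78.4, 8.1, 22.9, 16.7, 23.8, 16.3, 7.7, 20.9, 34.1, 21.6, 26.9, 65.4; M̄R̄ = 445.5000 / 14 = 31.8214
LCL = X̄ − 3·M̄R̄/d₂ = 5746.6600 − 3 × 31.8214 / 1.128 = 5662.0285

5662.03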